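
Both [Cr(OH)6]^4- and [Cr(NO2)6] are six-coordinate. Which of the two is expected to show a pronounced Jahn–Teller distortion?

[Cr(OH)6]^4-

[Cr(OH)6]^4-: Ligand charges: each hydroxide is −1. With an overall charge of −4 the chromium centre must be in the +2 oxidation state. Group 6 minus oxidation state 2 gives a d⁴ configuration. Hydroxide is a weak-field ligand for a first-row metal, so the complex is high-spin. The t₂g³e_g¹ (high-spin) configuration has an unevenly filled e_g set; the Jahn–Teller theorem predicts a tetragonal distortion (typically axial elongation) to lift the degeneracy.
[Cr(NO2)6]: Each nitro (N-bound nitrite) is −1; balancing the 0 overall charge requires Cr(VI). Cr sits in group 6, so the d-electron count is 6 − 6 = 0. The d⁰ configuration leaves the e_g set evenly filled (or empty) — no strong Jahn–Teller driving force.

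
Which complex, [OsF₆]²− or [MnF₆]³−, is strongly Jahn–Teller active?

[OsF₆]²−: Summing ligand charges against the −2 overall charge gives an oxidation state of +4 for osmium. Group 8 minus oxidation state 4 gives a d⁴ configuration. A 5d ion has a large Δₒ and is invariably low-spin. The d⁴ configuration leaves the e_g set evenly filled (or empty) — no strong Jahn–Teller driving force.
[MnF₆]³−: Each fluoride is −1; balancing the −3 overall charge requires Mn(III). Manganese is a group-7 element; Mn(III) is therefore d⁴. Fluoride is a weak-field ligand for a first-row metal, so the complex is high-spin. The t₂g³e_g¹ (high-spin) configuration has an unevenly filled e_g set; the Jahn–Teller theorem predicts a tetragonal distortion (typically axial elongation) to lift the degeneracy.

[MnF₆]³−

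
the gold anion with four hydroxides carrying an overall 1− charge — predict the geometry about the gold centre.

square planar

Summing ligand charges against the −1 overall charge gives an oxidation state of +3 for gold.
Group 11 minus oxidation state 3 gives a d⁸ configuration.
With 4 monodentate ligands the coordination number is 4.
A 5d d⁸ ion has a large crystal-field splitting; square planar leaves the high-energy d_{x²−y²} orbital empty and maximises CFSE.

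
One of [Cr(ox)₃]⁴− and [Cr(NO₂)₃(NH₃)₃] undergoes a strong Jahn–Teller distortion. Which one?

[Cr(ox)₃]⁴−

[Cr(ox)₃]⁴−: Each oxalate is −2; balancing the −4 overall charge requires Cr(II). Chromium is a group-6 element; Cr(II) is therefore d⁴. Oxalate is a weak-field ligand for a first-row metal, so the complex is high-spin. The t₂g³e_g¹ (high-spin) configuration has an unevenly filled e_g set; the Jahn–Teller theorem predicts a tetragonal distortion (typically axial elongation) to lift the degeneracy.
[Cr(NO₂)₃(NH₃)₃]: Summing ligand charges against the 0 overall charge gives an oxidation state of +3 for chromium. Cr sits in group 6, so the d-electron count is 6 − 3 = 3. The d³ configuration leaves the e_g set evenly filled (or empty) — no strong Jahn–Teller driving force.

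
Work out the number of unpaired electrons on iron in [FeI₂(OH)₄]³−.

5

Ligand charges: each iodide is −1; each hydroxide is −1. With an overall charge of −3 the iron centre must be in the +3 oxidation state.
Iron is a group-8 element; Fe(III) is therefore d⁵.
The spin state decides the count: Hydroxide and iodide are weak-field ligands for a first-row metal, so the complex is high-spin.
An octahedral high-spin d⁵ ion is t₂g³e_g², giving 5 unpaired electrons.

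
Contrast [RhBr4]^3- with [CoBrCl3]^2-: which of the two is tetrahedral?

For [RhBr4]^3-: Ligand charges: each bromide is −1. With an overall charge of −3 the rhodium centre must be in the +1 oxidation state. Rh sits in group 9, so the d-electron count is 9 − 1 = 8. A 4d d⁸ ion has a large crystal-field splitting; square planar leaves the high-energy d_{x²−y²} orbital empty and maximises CFSE. → square planar.
For [CoBrCl3]^2-: Each bromide is −1; each chloride is −1; balancing the −2 overall charge requires Co(II). Group 9 minus oxidation state 2 gives a d⁷ configuration. For a high-spin 3d d⁷ ion with weak-field ligands the small Δₜ gives little square-planar CFSE advantage, so four ligands adopt the sterically favoured tetrahedral geometry. → tetrahedral.

[CoBrCl3]^2-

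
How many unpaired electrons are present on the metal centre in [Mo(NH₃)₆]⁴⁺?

Ammonia is neutral; balancing the +4 overall charge requires Mo(IV).
Group 6 minus oxidation state 4 gives a d² configuration.
In an octahedral field the d² configuration is t₂g²e_g⁰ (only one arrangement possible), giving 2 unpaired electrons.

2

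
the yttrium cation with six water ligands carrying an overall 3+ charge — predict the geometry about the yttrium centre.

Summing ligand charges against the +3 overall charge gives an oxidation state of +3 for yttrium.
Group 3 minus oxidation state 3 gives a d⁰ configuration.
Coordination number: 6.
Six donors around a single metal centre give an octahedral coordination sphere.

octahedral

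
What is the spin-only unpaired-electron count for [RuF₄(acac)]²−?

1

Ligand charges: each fluoride is −1; each acetylacetonate is −1. With an overall charge of −2 the ruthenium centre must be in the +3 oxidation state.
Ruthenium is a group-8 element; Ru(III) is therefore d⁵.
Counting donor atoms: 4×fluoride (monodentate) → 4 donors; 1×acetylacetonate (bidentate) → 2 donors. Coordination number = 6.
The spin state decides the count: a 4d ion has a large Δₒ and is invariably low-spin.
An octahedral low-spin d⁵ ion is t₂g⁵e_g⁰, giving 1 unpaired electron.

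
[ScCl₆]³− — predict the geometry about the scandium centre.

Each chloride is −1; balancing the −3 overall charge requires Sc(III).
Group 3 minus oxidation state 3 gives a d⁰ configuration.
Coordination number: 6.
Six donors around a single metal centre give an octahedral coordination sphere.

octahedral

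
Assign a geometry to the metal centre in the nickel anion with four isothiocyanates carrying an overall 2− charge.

Summing ligand charges against the −2 overall charge gives an oxidation state of +2 for nickel.
Group 10 minus oxidation state 2 gives a d⁸ configuration.
Coordination number: 4.
Isothiocyanate is a weak-field ligand.
With weak-field ligands the CFSE gain from square planar is small, so a 3d d⁸ ion takes the sterically preferred tetrahedral geometry.

tetrahedral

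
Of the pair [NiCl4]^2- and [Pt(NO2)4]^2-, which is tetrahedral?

[NiCl4]^2-

For [NiCl4]^2-: Ligand charges: each chloride is −1. With an overall charge of −2 the nickel centre must be in the +2 oxidation state. Group 10 minus oxidation state 2 gives a d⁸ configuration. Chloride is a weak-field ligand. With weak-field ligands the CFSE gain from square planar is small, so a 3d d⁸ ion takes the sterically preferred tetrahedral geometry. → tetrahedral.
For [Pt(NO2)4]^2-: Ligand charges: each nitro (N-bound nitrite) is −1. With an overall charge of −2 the platinum centre must be in the +2 oxidation state. Group 10 minus oxidation state 2 gives a d⁸ configuration. A 5d d⁸ ion has a large crystal-field splitting; square planar leaves the high-energy d_{x²−y²} orbital empty and maximises CFSE. → square planar.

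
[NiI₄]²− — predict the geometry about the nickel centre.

Each iodide is −1; balancing the −2 overall charge requires Ni(II).
Nickel is a group-10 element; Ni(II) is therefore d⁸.
Coordination number: 4.
Iodide is a weak-field ligand.
With weak-field ligands the CFSE gain from square planar is small, so a 3d d⁸ ion takes the sterically preferred tetrahedral geometry.

tetrahedral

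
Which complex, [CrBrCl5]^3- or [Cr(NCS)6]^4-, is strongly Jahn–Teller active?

[Cr(NCS)6]^4-

[CrBrCl5]^3-: Each bromide is −1; each chloride is −1; balancing the −3 overall charge requires Cr(III). Group 6 minus oxidation state 3 gives a d³ configuration. The d³ configuration leaves the e_g set evenly filled (or empty) — no strong Jahn–Teller driving force.
[Cr(NCS)6]^4-: Summing ligand charges against the −4 overall charge gives an oxidation state of +2 for chromium. Group 6 minus oxidation state 2 gives a d⁴ configuration. Isothiocyanate is a weak-field ligand for a first-row metal, so the complex is high-spin. The t₂g³e_g¹ (high-spin) configuration has an unevenly filled e_g set; the Jahn–Teller theorem predicts a tetragonal distortion (typically axial elongation) to lift the degeneracy.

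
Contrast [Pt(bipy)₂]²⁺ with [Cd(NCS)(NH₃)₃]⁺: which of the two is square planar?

[Pt(bipy)₂]²⁺

For [Pt(bipy)₂]²⁺: Ligand charges: 2,2′-bipyridine is neutral. With an overall charge of +2 the platinum centre must be in the +2 oxidation state. Platinum is a group-10 element; Pt(II) is therefore d⁸. A 5d d⁸ ion has a large crystal-field splitting; square planar leaves the high-energy d_{x²−y²} orbital empty and maximises CFSE. → square planar.
For [Cd(NCS)(NH₃)₃]⁺: Ligand charges: each isothiocyanate is −1; ammonia is neutral. With an overall charge of +1 the cadmium centre must be in the +2 oxidation state. Cadmium is a group-12 element; Cd(II) is therefore d¹⁰. A d¹⁰ ion has no crystal-field stabilisation preference between square planar and tetrahedral, so four ligands adopt the sterically favoured tetrahedral geometry. → tetrahedral.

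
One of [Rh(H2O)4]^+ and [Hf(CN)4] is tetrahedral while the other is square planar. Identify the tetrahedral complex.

For [Rh(H2O)4]^+: Ligand charges: water is neutral. With an overall charge of +1 the rhodium centre must be in the +1 oxidation state. Rhodium is a group-9 element; Rh(I) is therefore d⁸. A 4d d⁸ ion has a large crystal-field splitting; square planar leaves the high-energy d_{x²−y²} orbital empty and maximises CFSE. → square planar.
For [Hf(CN)4]: Summing ligand charges against the 0 overall charge gives an oxidation state of +4 for hafnium. Group 4 minus oxidation state 4 gives a d⁰ configuration. A d⁰ ion has no crystal-field stabilisation preference between square planar and tetrahedral, so four ligands adopt the sterically favoured tetrahedral geometry. → tetrahedral.

[Hf(CN)4]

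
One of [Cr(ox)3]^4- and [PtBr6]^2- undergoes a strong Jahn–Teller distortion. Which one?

[Cr(ox)3]^4-

[Cr(ox)3]^4-: Ligand charges: each oxalate is −2. With an overall charge of −4 the chromium centre must be in the +2 oxidation state. Cr sits in group 6, so the d-electron count is 6 − 2 = 4. Oxalate is a weak-field ligand for a first-row metal, so the complex is high-spin. The t₂g³e_g¹ (high-spin) configuration has an unevenly filled e_g set; the Jahn–Teller theorem predicts a tetragonal distortion (typically axial elongation) to lift the degeneracy.
[PtBr6]^2-: Ligand charges: each bromide is −1. With an overall charge of −2 the platinum centre must be in the +4 oxidation state. Group 10 minus oxidation state 4 gives a d⁶ configuration. A 5d ion has a large Δₒ and is invariably low-spin. The d⁶ configuration leaves the e_g set evenly filled (or empty) — no strong Jahn–Teller driving force.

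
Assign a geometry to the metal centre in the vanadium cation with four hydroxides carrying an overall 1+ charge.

tetrahedral

Each hydroxide is −1; balancing the +1 overall charge requires V(V).
V sits in group 5, so the d-electron count is 5 − 5 = 0.
Coordination number: 4.
A d⁰ ion has no crystal-field stabilisation preference between square planar and tetrahedral, so four ligands adopt the sterically favoured tetrahedral geometry.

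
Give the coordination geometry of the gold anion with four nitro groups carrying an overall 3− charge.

Ligand charges: each nitro (N-bound nitrite) is −1. With an overall charge of −3 the gold centre must be in the +1 oxidation state.
Gold is a group-11 element; Au(I) is therefore d¹⁰.
With 4 monodentate ligands the coordination number is 4.
A d¹⁰ ion has no crystal-field stabilisation preference between square planar and tetrahedral, so four ligands adopt the sterically favoured tetrahedral geometry.

tetrahedral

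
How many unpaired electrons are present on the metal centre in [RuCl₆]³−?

1 unpaired electron

Summing ligand charges against the −3 overall charge gives an oxidation state of +3 for ruthenium.
Ru sits in group 8, so the d-electron count is 8 − 3 = 5.
The spin state decides the count: a 4d ion has a large Δₒ and is invariably low-spin.
An octahedral low-spin d⁵ ion is t₂g⁵e_g⁰, giving 1 unpaired electron.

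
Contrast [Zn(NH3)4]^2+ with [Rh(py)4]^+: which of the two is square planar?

[Rh(py)4]^+

For [Zn(NH3)4]^2+: Summing ligand charges against the +2 overall charge gives an oxidation state of +2 for zinc. Zn sits in group 12, so the d-electron count is 12 − 2 = 10. A d¹⁰ ion has no crystal-field stabilisation preference between square planar and tetrahedral, so four ligands adopt the sterically favoured tetrahedral geometry. → tetrahedral.
For [Rh(py)4]^+: Summing ligand charges against the +1 overall charge gives an oxidation state of +1 for rhodium. Group 9 minus oxidation state 1 gives a d⁸ configuration. A 4d d⁸ ion has a large crystal-field splitting; square planar leaves the high-energy d_{x²−y²} orbital empty and maximises CFSE. → square planar.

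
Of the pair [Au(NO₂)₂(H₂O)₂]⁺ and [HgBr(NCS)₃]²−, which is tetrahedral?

For [Au(NO₂)₂(H₂O)₂]⁺: Each nitro (N-bound nitrite) is −1; water is neutral; balancing the +1 overall charge requires Au(III). Au sits in group 11, so the d-electron count is 11 − 3 = 8. A 5d d⁸ ion has a large crystal-field splitting; square planar leaves the high-energy d_{x²−y²} orbital empty and maximises CFSE. → square planar.
For [HgBr(NCS)₃]²−: Summing ligand charges against the −2 overall charge gives an oxidation state of +2 for mercury. Hg sits in group 12, so the d-electron count is 12 − 2 = 10. A d¹⁰ ion has no crystal-field stabilisation preference between square planar and tetrahedral, so four ligands adopt the sterically favoured tetrahedral geometry. → tetrahedral.

[HgBr(NCS)₃]²−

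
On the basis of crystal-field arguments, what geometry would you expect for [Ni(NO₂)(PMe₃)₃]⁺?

square planar

Ligand charges: each nitro (N-bound nitrite) is −1; trimethylphosphine is neutral. With an overall charge of +1 the nickel centre must be in the +2 oxidation state.
Group 10 minus oxidation state 2 gives a d⁸ configuration.
With 4 monodentate ligands the coordination number is 4.
Nitro (N-bound nitrite) and trimethylphosphine are strong-field ligands (high in the spectrochemical series).
A 3d d⁸ ion with strong-field ligands gains enough CFSE to favour square planar over tetrahedral.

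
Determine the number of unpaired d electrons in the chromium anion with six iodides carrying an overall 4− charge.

4 unpaired electrons

Each iodide is −1; balancing the −4 overall charge requires Cr(II).
Group 6 minus oxidation state 2 gives a d⁴ configuration.
The spin state decides the count: Iodide is a weak-field ligand for a first-row metal, so the complex is high-spin.
An octahedral high-spin d⁴ ion is t₂g³e_g¹, giving 4 unpaired electrons.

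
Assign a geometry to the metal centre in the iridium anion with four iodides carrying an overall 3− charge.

square planar

Summing ligand charges against the −3 overall charge gives an oxidation state of +1 for iridium.
Ir sits in group 9, so the d-electron count is 9 − 1 = 8.
Coordination number: 4.
A 5d d⁸ ion has a large crystal-field splitting; square planar leaves the high-energy d_{x²−y²} orbital empty and maximises CFSE.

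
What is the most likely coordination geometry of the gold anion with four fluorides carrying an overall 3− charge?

Each fluoride is −1; balancing the −3 overall charge requires Au(I).
Gold is a group-11 element; Au(I) is therefore d¹⁰.
Coordination number: 4.
A d¹⁰ ion has no crystal-field stabilisation preference between square planar and tetrahedral, so four ligands adopt the sterically favoured tetrahedral geometry.

tetrahedral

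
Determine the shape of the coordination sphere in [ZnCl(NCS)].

linear

Ligand charges: each chloride is −1; each isothiocyanate is −1. With an overall charge of 0 the zinc centre must be in the +2 oxidation state.
Zn sits in group 12, so the d-electron count is 12 − 2 = 10.
Coordination number: 2.
A d¹⁰ ion with only two ligands adopts a linear arrangement (sp hybridisation; no CFSE preference).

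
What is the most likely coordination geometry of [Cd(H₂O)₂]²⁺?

linear

Ligand charges: water is neutral. With an overall charge of +2 the cadmium centre must be in the +2 oxidation state.
Cd sits in group 12, so the d-electron count is 12 − 2 = 10.
Coordination number: 2.
A d¹⁰ ion with only two ligands adopts a linear arrangement (sp hybridisation; no CFSE preference).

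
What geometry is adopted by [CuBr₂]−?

linear

Summing ligand charges against the −1 overall charge gives an oxidation state of +1 for copper.
Group 11 minus oxidation state 1 gives a d¹⁰ configuration.
With 2 monodentate ligands the coordination number is 2.
A d¹⁰ ion with only two ligands adopts a linear arrangement (sp hybridisation; no CFSE preference).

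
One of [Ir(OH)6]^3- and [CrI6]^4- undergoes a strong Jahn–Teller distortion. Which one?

[CrI6]^4-

[Ir(OH)6]^3-: Summing ligand charges against the −3 overall charge gives an oxidation state of +3 for iridium. Iridium is a group-9 element; Ir(III) is therefore d⁶. A 5d ion has a large Δₒ and is invariably low-spin. The d⁶ configuration leaves the e_g set evenly filled (or empty) — no strong Jahn–Teller driving force.
[CrI6]^4-: Summing ligand charges against the −4 overall charge gives an oxidation state of +2 for chromium. Group 6 minus oxidation state 2 gives a d⁴ configuration. Iodide is a weak-field ligand for a first-row metal, so the complex is high-spin. The t₂g³e_g¹ (high-spin) configuration has an unevenly filled e_g set; the Jahn–Teller theorem predicts a tetragonal distortion (typically axial elongation) to lift the degeneracy.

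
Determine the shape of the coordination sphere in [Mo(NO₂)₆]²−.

Each nitro (N-bound nitrite) is −1; balancing the −2 overall charge requires Mo(IV).
Group 6 minus oxidation state 4 gives a d² configuration.
With 6 monodentate ligands the coordination number is 6.
Six donors around a single metal centre give an octahedral coordination sphere.

octahedral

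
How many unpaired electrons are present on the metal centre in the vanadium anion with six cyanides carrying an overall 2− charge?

Each cyanide is −1; balancing the −2 overall charge requires V(IV).
Vanadium is a group-5 element; V(IV) is therefore d¹.
In an octahedral field the d¹ configuration is t₂g¹e_g⁰ (only one arrangement possible), giving 1 unpaired electron.

1 unpaired electron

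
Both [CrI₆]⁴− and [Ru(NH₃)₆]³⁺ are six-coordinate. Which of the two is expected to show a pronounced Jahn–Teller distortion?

[CrI₆]⁴−

[CrI₆]⁴−: Summing ligand charges against the −4 overall charge gives an oxidation state of +2 for chromium. Cr sits in group 6, so the d-electron count is 6 − 2 = 4. Iodide is a weak-field ligand for a first-row metal, so the complex is high-spin. The t₂g³e_g¹ (high-spin) configuration has an unevenly filled e_g set; the Jahn–Teller theorem predicts a tetragonal distortion (typically axial elongation) to lift the degeneracy.
[Ru(NH₃)₆]³⁺: Ligand charges: ammonia is neutral. With an overall charge of +3 the ruthenium centre must be in the +3 oxidation state. Ru sits in group 8, so the d-electron count is 8 − 3 = 5. A 4d ion has a large Δₒ and is invariably low-spin. The d⁵ configuration leaves the e_g set evenly filled (or empty) — no strong Jahn–Teller driving force.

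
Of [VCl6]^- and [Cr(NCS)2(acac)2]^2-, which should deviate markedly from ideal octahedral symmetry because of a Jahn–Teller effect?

[Cr(NCS)2(acac)2]^2-

[VCl6]^-: Each chloride is −1; balancing the −1 overall charge requires V(V). Vanadium is a group-5 element; V(V) is therefore d⁰. The d⁰ configuration leaves the e_g set evenly filled (or empty) — no strong Jahn–Teller driving force.
[Cr(NCS)2(acac)2]^2-: Ligand charges: each isothiocyanate is −1; each acetylacetonate is −1. With an overall charge of −2 the chromium centre must be in the +2 oxidation state. Cr sits in group 6, so the d-electron count is 6 − 2 = 4. Acetylacetonate and isothiocyanate are weak-field ligands for a first-row metal, so the complex is high-spin. The t₂g³e_g¹ (high-spin) configuration has an unevenly filled e_g set; the Jahn–Teller theorem predicts a tetragonal distortion (typically axial elongation) to lift the degeneracy.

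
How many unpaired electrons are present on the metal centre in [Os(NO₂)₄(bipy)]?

2 unpaired electrons

Each nitro (N-bound nitrite) is −1; 2,2′-bipyridine is neutral; balancing the 0 overall charge requires Os(IV).
Osmium is a group-8 element; Os(IV) is therefore d⁴.
Counting donor atoms: 4×nitro (N-bound nitrite) (monodentate) → 4 donors; 1×2,2′-bipyridine (bidentate) → 2 donors. Coordination number = 6.
The spin state decides the count: a 5d ion has a large Δₒ and is invariably low-spin.
An octahedral low-spin d⁴ ion is t₂g⁴e_g⁰, giving 2 unpaired electrons.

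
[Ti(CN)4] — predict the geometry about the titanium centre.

Each cyanide is −1; balancing the 0 overall charge requires Ti(IV).
Titanium is a group-4 element; Ti(IV) is therefore d⁰.
With 4 monodentate ligands the coordination number is 4.
A d⁰ ion has no crystal-field stabilisation preference between square planar and tetrahedral, so four ligands adopt the sterically favoured tetrahedral geometry.

tetrahedral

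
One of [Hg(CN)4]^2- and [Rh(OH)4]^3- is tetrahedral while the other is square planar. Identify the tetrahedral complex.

For [Hg(CN)4]^2-: Ligand charges: each cyanide is −1. With an overall charge of −2 the mercury centre must be in the +2 oxidation state. Group 12 minus oxidation state 2 gives a d¹⁰ configuration. A d¹⁰ ion has no crystal-field stabilisation preference between square planar and tetrahedral, so four ligands adopt the sterically favoured tetrahedral geometry. → tetrahedral.
For [Rh(OH)4]^3-: Ligand charges: each hydroxide is −1. With an overall charge of −3 the rhodium centre must be in the +1 oxidation state. Group 9 minus oxidation state 1 gives a d⁸ configuration. A 4d d⁸ ion has a large crystal-field splitting; square planar leaves the high-energy d_{x²−y²} orbital empty and maximises CFSE. → square planar.

[Hg(CN)4]^2-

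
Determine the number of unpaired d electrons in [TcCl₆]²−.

3

Summing ligand charges against the −2 overall charge gives an oxidation state of +4 for technetium.
Tc sits in group 7, so the d-electron count is 7 − 4 = 3.
In an octahedral field the d³ configuration is t₂g³e_g⁰ (only one arrangement possible), giving 3 unpaired electrons.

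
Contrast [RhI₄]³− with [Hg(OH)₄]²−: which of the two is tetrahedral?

[Hg(OH)₄]²−

For [RhI₄]³−: Each iodide is −1; balancing the −3 overall charge requires Rh(I). Rh sits in group 9, so the d-electron count is 9 − 1 = 8. A 4d d⁸ ion has a large crystal-field splitting; square planar leaves the high-energy d_{x²−y²} orbital empty and maximises CFSE. → square planar.
For [Hg(OH)₄]²−: Each hydroxide is −1; balancing the −2 overall charge requires Hg(II). Group 12 minus oxidation state 2 gives a d¹⁰ configuration. A d¹⁰ ion has no crystal-field stabilisation preference between square planar and tetrahedral, so four ligands adopt the sterically favoured tetrahedral geometry. → tetrahedral.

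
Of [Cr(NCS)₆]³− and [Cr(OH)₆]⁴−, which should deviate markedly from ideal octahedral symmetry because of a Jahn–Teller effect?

[Cr(OH)₆]⁴−

[Cr(NCS)₆]³−: Each isothiocyanate is −1; balancing the −3 overall charge requires Cr(III). Group 6 minus oxidation state 3 gives a d³ configuration. The d³ configuration leaves the e_g set evenly filled (or empty) — no strong Jahn–Teller driving force.
[Cr(OH)₆]⁴−: Each hydroxide is −1; balancing the −4 overall charge requires Cr(II). Cr sits in group 6, so the d-electron count is 6 − 2 = 4. Hydroxide is a weak-field ligand for a first-row metal, so the complex is high-spin. The t₂g³e_g¹ (high-spin) configuration has an unevenly filled e_g set; the Jahn–Teller theorem predicts a tetragonal distortion (typically axial elongation) to lift the degeneracy.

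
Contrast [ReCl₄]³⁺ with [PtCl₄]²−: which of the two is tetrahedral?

For [ReCl₄]³⁺: Summing ligand charges against the +3 overall charge gives an oxidation state of +7 for rhenium. Group 7 minus oxidation state 7 gives a d⁰ configuration. A d⁰ ion has no crystal-field stabilisation preference between square planar and tetrahedral, so four ligands adopt the sterically favoured tetrahedral geometry. → tetrahedral.
For [PtCl₄]²−: Summing ligand charges against the −2 overall charge gives an oxidation state of +2 for platinum. Group 10 minus oxidation state 2 gives a d⁸ configuration. A 5d d⁸ ion has a large crystal-field splitting; square planar leaves the high-energy d_{x²−y²} orbital empty and maximises CFSE. → square planar.

[ReCl₄]³⁺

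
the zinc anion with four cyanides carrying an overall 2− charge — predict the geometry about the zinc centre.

Ligand charges: each cyanide is −1. With an overall charge of −2 the zinc centre must be in the +2 oxidation state.
Zinc is a group-12 element; Zn(II) is therefore d¹⁰.
Coordination number: 4.
A d¹⁰ ion has no crystal-field stabilisation preference between square planar and tetrahedral, so four ligands adopt the sterically favoured tetrahedral geometry.

tetrahedral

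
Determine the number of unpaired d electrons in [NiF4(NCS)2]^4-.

Ligand charges: each fluoride is −1; each isothiocyanate is −1. With an overall charge of −4 the nickel centre must be in the +2 oxidation state.
Ni sits in group 10, so the d-electron count is 10 − 2 = 8.
In an octahedral field the d⁸ configuration is t₂g⁶e_g² (only one arrangement possible), giving 2 unpaired electrons.

2 unpaired electrons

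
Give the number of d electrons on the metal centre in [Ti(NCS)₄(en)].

Summing ligand charges against the 0 overall charge gives an oxidation state of +4 for titanium.
Group 4 minus oxidation state 4 gives a d⁰ configuration.

d⁰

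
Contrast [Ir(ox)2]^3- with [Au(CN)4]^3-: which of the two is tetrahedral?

For [Ir(ox)2]^3-: Each oxalate is −2; balancing the −3 overall charge requires Ir(I). Group 9 minus oxidation state 1 gives a d⁸ configuration. A 5d d⁸ ion has a large crystal-field splitting; square planar leaves the high-energy d_{x²−y²} orbital empty and maximises CFSE. → square planar.
For [Au(CN)4]^3-: Ligand charges: each cyanide is −1. With an overall charge of −3 the gold centre must be in the +1 oxidation state. Group 11 minus oxidation state 1 gives a d¹⁰ configuration. A d¹⁰ ion has no crystal-field stabilisation preference between square planar and tetrahedral, so four ligands adopt the sterically favoured tetrahedral geometry. → tetrahedral.

[Au(CN)4]^3-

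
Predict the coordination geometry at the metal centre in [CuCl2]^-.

Summing ligand charges against the −1 overall charge gives an oxidation state of +1 for copper.
Copper is a group-11 element; Cu(I) is therefore d¹⁰.
With 2 monodentate ligands the coordination number is 2.
A d¹⁰ ion with only two ligands adopts a linear arrangement (sp hybridisation; no CFSE preference).

linear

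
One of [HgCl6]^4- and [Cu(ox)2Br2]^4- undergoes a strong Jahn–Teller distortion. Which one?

[Cu(ox)2Br2]^4-

[HgCl6]^4-: Each chloride is −1; balancing the −4 overall charge requires Hg(II). Hg sits in group 12, so the d-electron count is 12 − 2 = 10. The d¹⁰ configuration leaves the e_g set evenly filled (or empty) — no strong Jahn–Teller driving force.
[Cu(ox)2Br2]^4-: Ligand charges: each oxalate is −2; each bromide is −1. With an overall charge of −4 the copper centre must be in the +2 oxidation state. Group 11 minus oxidation state 2 gives a d⁹ configuration. The t₂g⁶e_g³ configuration has an unevenly filled e_g set; the Jahn–Teller theorem predicts a tetragonal distortion (typically axial elongation) to lift the degeneracy.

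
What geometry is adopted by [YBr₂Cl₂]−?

Summing ligand charges against the −1 overall charge gives an oxidation state of +3 for yttrium.
Group 3 minus oxidation state 3 gives a d⁰ configuration.
Coordination number: 4.
A d⁰ ion has no crystal-field stabilisation preference between square planar and tetrahedral, so four ligands adopt the sterically favoured tetrahedral geometry.

tetrahedral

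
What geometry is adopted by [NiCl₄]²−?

tetrahedral

Ligand charges: each chloride is −1. With an overall charge of −2 the nickel centre must be in the +2 oxidation state.
Nickel is a group-10 element; Ni(II) is therefore d⁸.
Coordination number: 4.
Chloride is a weak-field ligand.
With weak-field ligands the CFSE gain from square planar is small, so a 3d d⁸ ion takes the sterically preferred tetrahedral geometry.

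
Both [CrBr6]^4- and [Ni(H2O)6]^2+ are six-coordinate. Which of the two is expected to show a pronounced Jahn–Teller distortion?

[CrBr6]^4-

[CrBr6]^4-: Each bromide is −1; balancing the −4 overall charge requires Cr(II). Group 6 minus oxidation state 2 gives a d⁴ configuration. Bromide is a weak-field ligand for a first-row metal, so the complex is high-spin. The t₂g³e_g¹ (high-spin) configuration has an unevenly filled e_g set; the Jahn–Teller theorem predicts a tetragonal distortion (typically axial elongation) to lift the degeneracy.
[Ni(H2O)6]^2+: Ligand charges: water is neutral. With an overall charge of +2 the nickel centre must be in the +2 oxidation state. Group 10 minus oxidation state 2 gives a d⁸ configuration. The d⁸ configuration leaves the e_g set evenly filled (or empty) — no strong Jahn–Teller driving force.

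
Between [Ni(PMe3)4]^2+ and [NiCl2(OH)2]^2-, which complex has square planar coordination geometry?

[Ni(PMe3)4]^2+

For [Ni(PMe3)4]^2+: Ligand charges: trimethylphosphine is neutral. With an overall charge of +2 the nickel centre must be in the +2 oxidation state. Nickel is a group-10 element; Ni(II) is therefore d⁸. Trimethylphosphine is a strong-field ligand (high in the spectrochemical series). A 3d d⁸ ion with strong-field ligands gains enough CFSE to favour square planar over tetrahedral. → square planar.
For [NiCl2(OH)2]^2-: Ligand charges: each chloride is −1; each hydroxide is −1. With an overall charge of −2 the nickel centre must be in the +2 oxidation state. Nickel is a group-10 element; Ni(II) is therefore d⁸. Chloride and hydroxide are weak-field ligands. With weak-field ligands the CFSE gain from square planar is small, so a 3d d⁸ ion takes the sterically preferred tetrahedral geometry. → tetrahedral.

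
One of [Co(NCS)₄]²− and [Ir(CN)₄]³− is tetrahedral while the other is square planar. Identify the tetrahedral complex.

For [Co(NCS)₄]²−: Each isothiocyanate is −1; balancing the −2 overall charge requires Co(II). Co sits in group 9, so the d-electron count is 9 − 2 = 7. For a high-spin 3d d⁷ ion with weak-field ligands the small Δₜ gives little square-planar CFSE advantage, so four ligands adopt the sterically favoured tetrahedral geometry. → tetrahedral.
For [Ir(CN)₄]³−: Each cyanide is −1; balancing the −3 overall charge requires Ir(I). Ir sits in group 9, so the d-electron count is 9 − 1 = 8. A 5d d⁸ ion has a large crystal-field splitting; square planar leaves the high-energy d_{x²−y²} orbital empty and maximises CFSE. → square planar.

[Co(NCS)₄]²−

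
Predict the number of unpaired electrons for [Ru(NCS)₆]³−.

Each isothiocyanate is −1; balancing the −3 overall charge requires Ru(III).
Group 8 minus oxidation state 3 gives a d⁵ configuration.
The spin state decides the count: a 4d ion has a large Δₒ and is invariably low-spin.
An octahedral low-spin d⁵ ion is t₂g⁵e_g⁰, giving 1 unpaired electron.

1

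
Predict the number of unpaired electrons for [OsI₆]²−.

Summing ligand charges against the −2 overall charge gives an oxidation state of +4 for osmium.
Group 8 minus oxidation state 4 gives a d⁴ configuration.
The spin state decides the count: a 5d ion has a large Δₒ and is invariably low-spin.
An octahedral low-spin d⁴ ion is t₂g⁴e_g⁰, giving 2 unpaired electrons.

2 unpaired electrons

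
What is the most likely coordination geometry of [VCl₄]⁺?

tetrahedral

Each chloride is −1; balancing the +1 overall charge requires V(V).
Group 5 minus oxidation state 5 gives a d⁰ configuration.
With 4 monodentate ligands the coordination number is 4.
A d⁰ ion has no crystal-field stabilisation preference between square planar and tetrahedral, so four ligands adopt the sterically favoured tetrahedral geometry.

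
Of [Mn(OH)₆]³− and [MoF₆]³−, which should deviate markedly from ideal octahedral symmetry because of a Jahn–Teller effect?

[Mn(OH)₆]³−

[Mn(OH)₆]³−: Summing ligand charges against the −3 overall charge gives an oxidation state of +3 for manganese. Manganese is a group-7 element; Mn(III) is therefore d⁴. Hydroxide is a weak-field ligand for a first-row metal, so the complex is high-spin. The t₂g³e_g¹ (high-spin) configuration has an unevenly filled e_g set; the Jahn–Teller theorem predicts a tetragonal distortion (typically axial elongation) to lift the degeneracy.
[MoF₆]³−: Each fluoride is −1; balancing the −3 overall charge requires Mo(III). Mo sits in group 6, so the d-electron count is 6 − 3 = 3. The d³ configuration leaves the e_g set evenly filled (or empty) — no strong Jahn–Teller driving force.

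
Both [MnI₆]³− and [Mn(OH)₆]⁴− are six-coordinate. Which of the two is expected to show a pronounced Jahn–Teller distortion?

[MnI₆]³−

[MnI₆]³−: Ligand charges: each iodide is −1. With an overall charge of −3 the manganese centre must be in the +3 oxidation state. Manganese is a group-7 element; Mn(III) is therefore d⁴. Iodide is a weak-field ligand for a first-row metal, so the complex is high-spin. The t₂g³e_g¹ (high-spin) configuration has an unevenly filled e_g set; the Jahn–Teller theorem predicts a tetragonal distortion (typically axial elongation) to lift the degeneracy.
[Mn(OH)₆]⁴−: Ligand charges: each hydroxide is −1. With an overall charge of −4 the manganese centre must be in the +2 oxidation state. Group 7 minus oxidation state 2 gives a d⁵ configuration. Hydroxide is a weak-field ligand for a first-row metal, so the complex is high-spin. The d⁵ configuration leaves the e_g set evenly filled (or empty) — no strong Jahn–Teller driving force.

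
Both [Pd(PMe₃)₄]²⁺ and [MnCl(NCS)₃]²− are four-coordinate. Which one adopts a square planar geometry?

[Pd(PMe₃)₄]²⁺

For [Pd(PMe₃)₄]²⁺: Trimethylphosphine is neutral; balancing the +2 overall charge requires Pd(II). Group 10 minus oxidation state 2 gives a d⁸ configuration. A 4d d⁸ ion has a large crystal-field splitting; square planar leaves the high-energy d_{x²−y²} orbital empty and maximises CFSE. → square planar.
For [MnCl(NCS)₃]²−: Each chloride is −1; each isothiocyanate is −1; balancing the −2 overall charge requires Mn(II). Mn sits in group 7, so the d-electron count is 7 − 2 = 5. A high-spin d⁵ ion has zero CFSE in either geometry, so four ligands adopt the sterically favoured tetrahedral geometry. → tetrahedral.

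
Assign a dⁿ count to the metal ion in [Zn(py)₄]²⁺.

d¹⁰

Summing ligand charges against the +2 overall charge gives an oxidation state of +2 for zinc.
Zn sits in group 12, so the d-electron count is 12 − 2 = 10.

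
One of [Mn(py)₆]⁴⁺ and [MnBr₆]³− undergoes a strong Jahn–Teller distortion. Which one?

[Mn(py)₆]⁴⁺: Ligand charges: pyridine is neutral. With an overall charge of +4 the manganese centre must be in the +4 oxidation state. Manganese is a group-7 element; Mn(IV) is therefore d³. The d³ configuration leaves the e_g set evenly filled (or empty) — no strong Jahn–Teller driving force.
[MnBr₆]³−: Summing ligand charges against the −3 overall charge gives an oxidation state of +3 for manganese. Manganese is a group-7 element; Mn(III) is therefore d⁴. Bromide is a weak-field ligand for a first-row metal, so the complex is high-spin. The t₂g³e_g¹ (high-spin) configuration has an unevenly filled e_g set; the Jahn–Teller theorem predicts a tetragonal distortion (typically axial elongation) to lift the degeneracy.

[MnBr₆]³−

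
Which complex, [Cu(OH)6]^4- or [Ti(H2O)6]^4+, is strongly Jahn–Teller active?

[Cu(OH)6]^4-

[Cu(OH)6]^4-: Each hydroxide is −1; balancing the −4 overall charge requires Cu(II). Copper is a group-11 element; Cu(II) is therefore d⁹. The t₂g⁶e_g³ configuration has an unevenly filled e_g set; the Jahn–Teller theorem predicts a tetragonal distortion (typically axial elongation) to lift the degeneracy.
[Ti(H2O)6]^4+: Ligand charges: water is neutral. With an overall charge of +4 the titanium centre must be in the +4 oxidation state. Ti sits in group 4, so the d-electron count is 4 − 4 = 0. The d⁰ configuration leaves the e_g set evenly filled (or empty) — no strong Jahn–Teller driving force.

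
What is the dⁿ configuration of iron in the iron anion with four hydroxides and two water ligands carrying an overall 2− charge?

Ligand charges: each hydroxide is −1; water is neutral. With an overall charge of −2 the iron centre must be in the +2 oxidation state.
Iron is a group-8 element; Fe(II) is therefore d⁶.

d6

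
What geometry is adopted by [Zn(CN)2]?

linear

Ligand charges: each cyanide is −1. With an overall charge of 0 the zinc centre must be in the +2 oxidation state.
Zinc is a group-12 element; Zn(II) is therefore d¹⁰.
With 2 monodentate ligands the coordination number is 2.
A d¹⁰ ion with only two ligands adopts a linear arrangement (sp hybridisation; no CFSE preference).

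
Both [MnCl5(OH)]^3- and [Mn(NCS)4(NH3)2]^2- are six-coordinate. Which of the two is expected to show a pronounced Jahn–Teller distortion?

[MnCl5(OH)]^3-: Ligand charges: each chloride is −1; each hydroxide is −1. With an overall charge of −3 the manganese centre must be in the +3 oxidation state. Mn sits in group 7, so the d-electron count is 7 − 3 = 4. Chloride and hydroxide are weak-field ligands for a first-row metal, so the complex is high-spin. The t₂g³e_g¹ (high-spin) configuration has an unevenly filled e_g set; the Jahn–Teller theorem predicts a tetragonal distortion (typically axial elongation) to lift the degeneracy.
[Mn(NCS)4(NH3)2]^2-: Ligand charges: each isothiocyanate is −1; ammonia is neutral. With an overall charge of −2 the manganese centre must be in the +2 oxidation state. Mn sits in group 7, so the d-electron count is 7 − 2 = 5. Isothiocyanate is a weak-field ligand for a first-row metal, so the complex is high-spin. The d⁵ configuration leaves the e_g set evenly filled (or empty) — no strong Jahn–Teller driving force.

[MnCl5(OH)]^3-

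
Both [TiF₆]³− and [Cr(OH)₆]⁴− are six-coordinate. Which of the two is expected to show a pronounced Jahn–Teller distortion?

[Cr(OH)₆]⁴−

[TiF₆]³−: Ligand charges: each fluoride is −1. With an overall charge of −3 the titanium centre must be in the +3 oxidation state. Titanium is a group-4 element; Ti(III) is therefore d¹. The d¹ configuration leaves the e_g set evenly filled (or empty) — no strong Jahn–Teller driving force.
[Cr(OH)₆]⁴−: Summing ligand charges against the −4 overall charge gives an oxidation state of +2 for chromium. Chromium is a group-6 element; Cr(II) is therefore d⁴. Hydroxide is a weak-field ligand for a first-row metal, so the complex is high-spin. The t₂g³e_g¹ (high-spin) configuration has an unevenly filled e_g set; the Jahn–Teller theorem predicts a tetragonal distortion (typically axial elongation) to lift the degeneracy.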